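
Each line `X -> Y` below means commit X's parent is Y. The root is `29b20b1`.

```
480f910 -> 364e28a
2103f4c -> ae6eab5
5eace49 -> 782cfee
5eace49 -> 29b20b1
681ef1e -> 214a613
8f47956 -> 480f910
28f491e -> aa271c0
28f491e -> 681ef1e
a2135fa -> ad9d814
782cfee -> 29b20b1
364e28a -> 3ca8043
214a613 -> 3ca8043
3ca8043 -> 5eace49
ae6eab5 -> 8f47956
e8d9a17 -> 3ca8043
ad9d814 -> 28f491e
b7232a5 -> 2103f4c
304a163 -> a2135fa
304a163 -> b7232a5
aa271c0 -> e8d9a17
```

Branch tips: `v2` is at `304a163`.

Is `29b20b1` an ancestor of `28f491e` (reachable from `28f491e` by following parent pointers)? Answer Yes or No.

Yes

Ancestors of 28f491e (commits reachable by following parents): {214a613, 28f491e, 29b20b1, 3ca8043, 5eace49, 681ef1e, 782cfee, aa271c0, e8d9a17}.
29b20b1 is in that set, so it is an ancestor of 28f491e.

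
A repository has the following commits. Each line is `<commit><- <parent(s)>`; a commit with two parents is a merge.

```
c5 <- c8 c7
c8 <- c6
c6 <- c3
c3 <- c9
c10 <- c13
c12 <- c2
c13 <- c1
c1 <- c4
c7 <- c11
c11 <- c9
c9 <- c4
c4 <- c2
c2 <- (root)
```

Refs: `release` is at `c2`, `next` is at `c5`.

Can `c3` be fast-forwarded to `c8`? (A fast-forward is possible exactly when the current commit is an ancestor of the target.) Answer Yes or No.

Yes

A fast-forward from c3 to c8 is possible iff c3 is an ancestor of c8.
Ancestors of c8: {c2, c3, c4, c6, c8, c9}.
c3 is among them, so fast-forward is possible.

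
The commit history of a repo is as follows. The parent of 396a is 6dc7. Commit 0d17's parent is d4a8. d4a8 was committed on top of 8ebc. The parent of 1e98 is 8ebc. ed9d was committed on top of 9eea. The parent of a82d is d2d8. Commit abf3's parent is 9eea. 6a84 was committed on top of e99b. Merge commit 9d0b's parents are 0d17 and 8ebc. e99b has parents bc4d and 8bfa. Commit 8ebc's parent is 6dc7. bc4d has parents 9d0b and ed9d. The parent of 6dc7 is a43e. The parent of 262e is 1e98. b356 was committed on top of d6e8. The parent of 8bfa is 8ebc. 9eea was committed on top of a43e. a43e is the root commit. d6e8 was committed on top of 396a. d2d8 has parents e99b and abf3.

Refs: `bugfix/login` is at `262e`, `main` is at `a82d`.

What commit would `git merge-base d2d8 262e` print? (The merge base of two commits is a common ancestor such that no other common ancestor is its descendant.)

8ebc

Ancestors of d2d8: {0d17, 6dc7, 8bfa, 8ebc, 9d0b, 9eea, a43e, abf3, bc4d, d2d8, d4a8, e99b, ed9d}.
Ancestors of 262e: {1e98, 262e, 6dc7, 8ebc, a43e}.
Common ancestors: {6dc7, 8ebc, a43e}.
Among these, 8ebc is not an ancestor of any other common ancestor — it is the merge base.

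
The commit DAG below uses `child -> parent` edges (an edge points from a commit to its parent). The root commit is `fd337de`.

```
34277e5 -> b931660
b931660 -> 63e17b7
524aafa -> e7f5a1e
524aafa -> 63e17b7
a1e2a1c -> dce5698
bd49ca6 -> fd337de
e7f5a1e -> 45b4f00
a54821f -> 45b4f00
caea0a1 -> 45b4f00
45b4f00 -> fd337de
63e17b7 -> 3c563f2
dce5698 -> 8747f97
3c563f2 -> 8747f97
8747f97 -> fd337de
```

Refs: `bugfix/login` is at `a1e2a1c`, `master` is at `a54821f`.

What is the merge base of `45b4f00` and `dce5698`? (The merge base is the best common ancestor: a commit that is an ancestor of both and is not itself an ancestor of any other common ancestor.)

fd337de

Ancestors of 45b4f00: {45b4f00, fd337de}.
Ancestors of dce5698: {8747f97, dce5698, fd337de}.
Common ancestors: {fd337de}.
The only common ancestor is fd337de, so it is the merge base.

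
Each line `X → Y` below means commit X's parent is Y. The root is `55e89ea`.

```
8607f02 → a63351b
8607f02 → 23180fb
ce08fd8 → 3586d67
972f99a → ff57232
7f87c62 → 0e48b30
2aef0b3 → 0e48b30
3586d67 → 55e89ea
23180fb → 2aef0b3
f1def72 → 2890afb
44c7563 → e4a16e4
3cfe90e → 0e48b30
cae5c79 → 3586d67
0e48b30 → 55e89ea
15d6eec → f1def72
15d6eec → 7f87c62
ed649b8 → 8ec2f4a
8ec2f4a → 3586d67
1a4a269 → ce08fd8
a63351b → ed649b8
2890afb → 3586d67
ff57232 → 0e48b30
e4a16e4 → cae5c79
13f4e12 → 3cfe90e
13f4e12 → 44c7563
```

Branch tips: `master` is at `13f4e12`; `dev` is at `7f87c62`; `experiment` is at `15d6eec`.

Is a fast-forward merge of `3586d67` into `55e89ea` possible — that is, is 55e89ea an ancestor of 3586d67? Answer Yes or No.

A fast-forward from 55e89ea to 3586d67 is possible iff 55e89ea is an ancestor of 3586d67.
Ancestors of 3586d67: {3586d67, 55e89ea}.
55e89ea is among them, so fast-forward is possible.

Yes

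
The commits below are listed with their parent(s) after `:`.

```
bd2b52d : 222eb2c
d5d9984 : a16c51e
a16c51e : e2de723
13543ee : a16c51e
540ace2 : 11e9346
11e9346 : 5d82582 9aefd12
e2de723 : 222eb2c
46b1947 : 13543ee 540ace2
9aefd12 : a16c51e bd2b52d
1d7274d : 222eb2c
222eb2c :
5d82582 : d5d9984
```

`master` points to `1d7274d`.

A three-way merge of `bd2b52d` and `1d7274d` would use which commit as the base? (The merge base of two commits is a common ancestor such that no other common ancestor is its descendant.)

222eb2c

Ancestors of bd2b52d: {222eb2c, bd2b52d}.
Ancestors of 1d7274d: {1d7274d, 222eb2c}.
Common ancestors: {222eb2c}.
The only common ancestor is 222eb2c, so it is the merge base.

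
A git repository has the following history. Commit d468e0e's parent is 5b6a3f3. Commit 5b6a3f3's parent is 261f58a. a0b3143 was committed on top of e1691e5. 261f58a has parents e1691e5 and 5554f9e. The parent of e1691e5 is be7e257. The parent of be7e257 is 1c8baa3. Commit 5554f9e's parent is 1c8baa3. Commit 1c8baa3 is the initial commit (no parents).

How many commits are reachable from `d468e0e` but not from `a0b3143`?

4

Reachable from d468e0e: {1c8baa3, 261f58a, 5554f9e, 5b6a3f3, be7e257, d468e0e, e1691e5}.
Reachable from a0b3143: {1c8baa3, a0b3143, be7e257, e1691e5}.
In d468e0e's history but not a0b3143's: {261f58a, 5554f9e, 5b6a3f3, d468e0e} — 4 commits.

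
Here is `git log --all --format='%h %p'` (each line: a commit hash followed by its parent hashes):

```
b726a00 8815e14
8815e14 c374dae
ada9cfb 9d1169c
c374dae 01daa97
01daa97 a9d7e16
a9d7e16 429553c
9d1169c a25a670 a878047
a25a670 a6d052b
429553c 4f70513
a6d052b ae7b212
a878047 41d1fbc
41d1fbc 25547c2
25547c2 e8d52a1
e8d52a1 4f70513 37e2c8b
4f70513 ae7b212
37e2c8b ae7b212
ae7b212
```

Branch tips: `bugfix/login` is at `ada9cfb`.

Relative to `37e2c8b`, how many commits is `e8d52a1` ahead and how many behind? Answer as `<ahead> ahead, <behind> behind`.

2 ahead, 0 behind

Reachable from e8d52a1: {37e2c8b, 4f70513, ae7b212, e8d52a1}.
Reachable from 37e2c8b: {37e2c8b, ae7b212}.
Only in e8d52a1's history (ahead): {4f70513, e8d52a1} — 2.
Only in 37e2c8b's history (behind): {} — 0.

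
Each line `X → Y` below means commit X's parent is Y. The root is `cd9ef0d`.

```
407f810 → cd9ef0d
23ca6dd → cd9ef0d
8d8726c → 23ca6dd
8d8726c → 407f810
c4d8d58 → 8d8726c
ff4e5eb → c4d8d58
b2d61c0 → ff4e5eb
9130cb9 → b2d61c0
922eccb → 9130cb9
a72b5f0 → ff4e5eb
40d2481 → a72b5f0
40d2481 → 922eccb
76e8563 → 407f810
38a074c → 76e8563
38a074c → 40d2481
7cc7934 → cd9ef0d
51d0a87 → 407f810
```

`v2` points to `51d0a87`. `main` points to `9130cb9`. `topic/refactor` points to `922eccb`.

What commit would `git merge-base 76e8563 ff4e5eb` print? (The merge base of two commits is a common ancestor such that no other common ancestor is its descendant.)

Ancestors of 76e8563: {407f810, 76e8563, cd9ef0d}.
Ancestors of ff4e5eb: {23ca6dd, 407f810, 8d8726c, c4d8d58, cd9ef0d, ff4e5eb}.
Common ancestors: {407f810, cd9ef0d}.
Among these, 407f810 is not an ancestor of any other common ancestor — it is the merge base.

407f810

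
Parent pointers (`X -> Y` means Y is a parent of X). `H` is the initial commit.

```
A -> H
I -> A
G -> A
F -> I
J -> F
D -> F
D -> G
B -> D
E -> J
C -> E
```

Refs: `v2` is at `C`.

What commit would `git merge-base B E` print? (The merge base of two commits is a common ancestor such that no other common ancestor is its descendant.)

F

Ancestors of B: {A, B, D, F, G, H, I}.
Ancestors of E: {A, E, F, H, I, J}.
Common ancestors: {A, F, H, I}.
Among these, F is not an ancestor of any other common ancestor — it is the merge base.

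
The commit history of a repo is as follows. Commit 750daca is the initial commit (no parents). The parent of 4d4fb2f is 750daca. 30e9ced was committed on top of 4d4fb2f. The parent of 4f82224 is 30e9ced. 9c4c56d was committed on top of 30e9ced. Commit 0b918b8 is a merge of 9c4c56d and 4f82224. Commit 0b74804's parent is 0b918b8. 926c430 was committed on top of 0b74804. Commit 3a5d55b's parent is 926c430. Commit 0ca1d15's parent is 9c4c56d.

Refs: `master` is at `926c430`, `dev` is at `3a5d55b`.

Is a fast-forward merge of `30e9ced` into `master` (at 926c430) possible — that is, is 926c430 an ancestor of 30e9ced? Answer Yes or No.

A fast-forward from 926c430 to 30e9ced is possible iff 926c430 is an ancestor of 30e9ced.
Ancestors of 30e9ced: {30e9ced, 4d4fb2f, 750daca}.
926c430 is not among them, so fast-forward is not possible.

No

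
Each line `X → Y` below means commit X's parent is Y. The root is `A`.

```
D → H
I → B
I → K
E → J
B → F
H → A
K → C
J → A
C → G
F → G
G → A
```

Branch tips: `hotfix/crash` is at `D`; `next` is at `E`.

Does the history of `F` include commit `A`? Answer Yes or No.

Ancestors of F (commits reachable by following parents): {A, F, G}.
A is in that set, so it is an ancestor of F.

Yes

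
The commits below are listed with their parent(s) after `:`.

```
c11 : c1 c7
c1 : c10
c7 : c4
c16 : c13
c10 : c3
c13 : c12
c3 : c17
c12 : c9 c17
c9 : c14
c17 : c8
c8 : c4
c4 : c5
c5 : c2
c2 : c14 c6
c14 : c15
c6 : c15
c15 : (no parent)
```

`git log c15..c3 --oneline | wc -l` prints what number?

8

Reachable from c3: {c14, c15, c17, c2, c3, c4, c5, c6, c8}.
Reachable from c15: {c15}.
In c3's history but not c15's: {c14, c17, c2, c3, c4, c5, c6, c8} — 8 commits.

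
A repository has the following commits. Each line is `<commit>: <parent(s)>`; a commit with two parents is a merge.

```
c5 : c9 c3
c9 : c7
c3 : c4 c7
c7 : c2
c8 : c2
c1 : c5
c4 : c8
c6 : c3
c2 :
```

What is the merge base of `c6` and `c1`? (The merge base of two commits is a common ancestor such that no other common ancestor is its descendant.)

c3

Ancestors of c6: {c2, c3, c4, c6, c7, c8}.
Ancestors of c1: {c1, c2, c3, c4, c5, c7, c8, c9}.
Common ancestors: {c2, c3, c4, c7, c8}.
Among these, c3 is not an ancestor of any other common ancestor — it is the merge base.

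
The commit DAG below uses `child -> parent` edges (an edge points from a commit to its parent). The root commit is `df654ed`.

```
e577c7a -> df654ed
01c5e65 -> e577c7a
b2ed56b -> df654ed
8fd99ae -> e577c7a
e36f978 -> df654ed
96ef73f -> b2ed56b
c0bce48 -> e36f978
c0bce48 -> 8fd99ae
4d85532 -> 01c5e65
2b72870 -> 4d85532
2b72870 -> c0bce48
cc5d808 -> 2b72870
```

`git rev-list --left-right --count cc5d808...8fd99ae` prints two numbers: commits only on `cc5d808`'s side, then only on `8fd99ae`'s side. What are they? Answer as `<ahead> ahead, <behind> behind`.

Reachable from cc5d808: {01c5e65, 2b72870, 4d85532, 8fd99ae, c0bce48, cc5d808, df654ed, e36f978, e577c7a}.
Reachable from 8fd99ae: {8fd99ae, df654ed, e577c7a}.
Only in cc5d808's history (ahead): {01c5e65, 2b72870, 4d85532, c0bce48, cc5d808, e36f978} — 6.
Only in 8fd99ae's history (behind): {} — 0.

6 ahead, 0 behind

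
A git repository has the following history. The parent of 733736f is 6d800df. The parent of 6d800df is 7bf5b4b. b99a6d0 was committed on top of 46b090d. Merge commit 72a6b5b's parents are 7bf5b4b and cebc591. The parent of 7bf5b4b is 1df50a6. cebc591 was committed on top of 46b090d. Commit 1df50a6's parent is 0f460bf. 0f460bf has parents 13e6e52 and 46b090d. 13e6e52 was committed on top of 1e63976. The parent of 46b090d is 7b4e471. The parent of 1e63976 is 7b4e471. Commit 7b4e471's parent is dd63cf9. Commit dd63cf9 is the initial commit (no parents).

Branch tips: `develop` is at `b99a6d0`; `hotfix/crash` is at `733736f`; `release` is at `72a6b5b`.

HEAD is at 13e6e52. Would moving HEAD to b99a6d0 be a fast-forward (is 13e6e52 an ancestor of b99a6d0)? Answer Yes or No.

No

A fast-forward from 13e6e52 to b99a6d0 is possible iff 13e6e52 is an ancestor of b99a6d0.
Ancestors of b99a6d0: {46b090d, 7b4e471, b99a6d0, dd63cf9}.
13e6e52 is not among them, so fast-forward is not possible.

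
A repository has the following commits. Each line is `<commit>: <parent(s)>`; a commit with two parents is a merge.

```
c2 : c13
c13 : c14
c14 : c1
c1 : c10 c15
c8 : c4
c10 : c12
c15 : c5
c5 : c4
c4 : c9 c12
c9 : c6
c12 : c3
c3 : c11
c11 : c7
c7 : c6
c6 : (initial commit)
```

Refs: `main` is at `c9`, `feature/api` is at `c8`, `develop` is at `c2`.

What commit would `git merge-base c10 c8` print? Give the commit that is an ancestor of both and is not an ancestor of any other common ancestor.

c12

Ancestors of c10: {c10, c11, c12, c3, c6, c7}.
Ancestors of c8: {c11, c12, c3, c4, c6, c7, c8, c9}.
Common ancestors: {c11, c12, c3, c6, c7}.
Among these, c12 is not an ancestor of any other common ancestor — it is the merge base.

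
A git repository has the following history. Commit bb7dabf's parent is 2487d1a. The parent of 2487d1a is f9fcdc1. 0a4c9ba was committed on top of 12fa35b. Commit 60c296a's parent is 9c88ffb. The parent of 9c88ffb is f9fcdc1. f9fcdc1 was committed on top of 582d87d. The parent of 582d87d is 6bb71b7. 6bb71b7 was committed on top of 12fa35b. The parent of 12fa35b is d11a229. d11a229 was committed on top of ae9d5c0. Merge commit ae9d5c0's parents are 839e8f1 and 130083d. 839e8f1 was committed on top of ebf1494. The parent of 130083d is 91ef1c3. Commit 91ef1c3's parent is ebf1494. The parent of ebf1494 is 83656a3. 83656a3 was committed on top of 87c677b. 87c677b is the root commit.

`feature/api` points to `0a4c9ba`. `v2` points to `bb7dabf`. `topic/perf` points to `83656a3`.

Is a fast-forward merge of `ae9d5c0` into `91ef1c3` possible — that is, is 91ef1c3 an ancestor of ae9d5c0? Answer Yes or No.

A fast-forward from 91ef1c3 to ae9d5c0 is possible iff 91ef1c3 is an ancestor of ae9d5c0.
Ancestors of ae9d5c0: {130083d, 83656a3, 839e8f1, 87c677b, 91ef1c3, ae9d5c0, ebf1494}.
91ef1c3 is among them, so fast-forward is possible.

Yes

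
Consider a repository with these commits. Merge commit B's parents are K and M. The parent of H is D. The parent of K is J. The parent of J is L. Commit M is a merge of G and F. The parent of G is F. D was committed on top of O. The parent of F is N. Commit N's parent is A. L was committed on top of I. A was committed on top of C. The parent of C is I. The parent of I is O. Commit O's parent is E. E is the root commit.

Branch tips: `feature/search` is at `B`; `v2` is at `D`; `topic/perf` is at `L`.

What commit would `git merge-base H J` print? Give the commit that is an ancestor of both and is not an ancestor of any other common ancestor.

Ancestors of H: {D, E, H, O}.
Ancestors of J: {E, I, J, L, O}.
Common ancestors: {E, O}.
Among these, O is not an ancestor of any other common ancestor — it is the merge base.

O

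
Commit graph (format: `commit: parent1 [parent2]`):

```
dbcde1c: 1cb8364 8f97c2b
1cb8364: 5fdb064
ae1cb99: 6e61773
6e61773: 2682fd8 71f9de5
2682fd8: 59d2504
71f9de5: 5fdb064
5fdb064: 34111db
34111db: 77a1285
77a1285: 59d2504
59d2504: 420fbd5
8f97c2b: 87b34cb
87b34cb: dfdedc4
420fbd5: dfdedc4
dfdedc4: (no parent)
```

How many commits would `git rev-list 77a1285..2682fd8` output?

Reachable from 2682fd8: {2682fd8, 420fbd5, 59d2504, dfdedc4}.
Reachable from 77a1285: {420fbd5, 59d2504, 77a1285, dfdedc4}.
In 2682fd8's history but not 77a1285's: {2682fd8} — 1 commit.

1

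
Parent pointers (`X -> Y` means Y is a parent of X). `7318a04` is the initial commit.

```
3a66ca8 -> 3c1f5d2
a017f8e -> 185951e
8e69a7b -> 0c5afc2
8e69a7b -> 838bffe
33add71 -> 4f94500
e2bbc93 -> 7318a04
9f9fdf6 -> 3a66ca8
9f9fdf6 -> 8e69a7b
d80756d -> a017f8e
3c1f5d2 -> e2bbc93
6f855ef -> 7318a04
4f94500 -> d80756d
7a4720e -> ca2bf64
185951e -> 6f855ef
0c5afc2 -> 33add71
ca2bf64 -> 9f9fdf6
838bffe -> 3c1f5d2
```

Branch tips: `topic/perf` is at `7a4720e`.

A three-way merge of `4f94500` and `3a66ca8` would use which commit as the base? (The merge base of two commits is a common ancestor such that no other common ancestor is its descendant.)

Ancestors of 4f94500: {185951e, 4f94500, 6f855ef, 7318a04, a017f8e, d80756d}.
Ancestors of 3a66ca8: {3a66ca8, 3c1f5d2, 7318a04, e2bbc93}.
Common ancestors: {7318a04}.
The only common ancestor is 7318a04, so it is the merge base.

7318a04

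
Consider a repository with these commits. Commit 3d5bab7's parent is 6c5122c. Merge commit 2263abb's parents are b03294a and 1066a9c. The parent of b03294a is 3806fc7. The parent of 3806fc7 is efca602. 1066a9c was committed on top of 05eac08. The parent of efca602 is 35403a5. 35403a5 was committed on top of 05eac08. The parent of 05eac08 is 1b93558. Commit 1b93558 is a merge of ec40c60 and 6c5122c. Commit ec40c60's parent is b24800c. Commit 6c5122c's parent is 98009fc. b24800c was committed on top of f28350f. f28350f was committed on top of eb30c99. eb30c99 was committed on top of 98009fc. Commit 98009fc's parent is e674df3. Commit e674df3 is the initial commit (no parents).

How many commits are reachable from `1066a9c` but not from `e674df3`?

Reachable from 1066a9c: {05eac08, 1066a9c, 1b93558, 6c5122c, 98009fc, b24800c, e674df3, eb30c99, ec40c60, f28350f}.
Reachable from e674df3: {e674df3}.
In 1066a9c's history but not e674df3's: {05eac08, 1066a9c, 1b93558, 6c5122c, 98009fc, b24800c, eb30c99, ec40c60, f28350f} — 9 commits.

9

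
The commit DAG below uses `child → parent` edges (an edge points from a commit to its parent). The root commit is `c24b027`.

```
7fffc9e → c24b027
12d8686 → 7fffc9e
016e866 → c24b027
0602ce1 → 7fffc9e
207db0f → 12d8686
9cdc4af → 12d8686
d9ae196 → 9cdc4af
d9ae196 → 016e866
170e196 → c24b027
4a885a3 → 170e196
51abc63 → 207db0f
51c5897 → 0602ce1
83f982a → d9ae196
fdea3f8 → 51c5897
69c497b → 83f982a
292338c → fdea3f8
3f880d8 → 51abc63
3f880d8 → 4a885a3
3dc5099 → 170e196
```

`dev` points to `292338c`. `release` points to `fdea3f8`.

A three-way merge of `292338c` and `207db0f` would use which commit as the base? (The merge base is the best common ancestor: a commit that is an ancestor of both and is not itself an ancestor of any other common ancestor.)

Ancestors of 292338c: {0602ce1, 292338c, 51c5897, 7fffc9e, c24b027, fdea3f8}.
Ancestors of 207db0f: {12d8686, 207db0f, 7fffc9e, c24b027}.
Common ancestors: {7fffc9e, c24b027}.
Among these, 7fffc9e is not an ancestor of any other common ancestor — it is the merge base.

7fffc9e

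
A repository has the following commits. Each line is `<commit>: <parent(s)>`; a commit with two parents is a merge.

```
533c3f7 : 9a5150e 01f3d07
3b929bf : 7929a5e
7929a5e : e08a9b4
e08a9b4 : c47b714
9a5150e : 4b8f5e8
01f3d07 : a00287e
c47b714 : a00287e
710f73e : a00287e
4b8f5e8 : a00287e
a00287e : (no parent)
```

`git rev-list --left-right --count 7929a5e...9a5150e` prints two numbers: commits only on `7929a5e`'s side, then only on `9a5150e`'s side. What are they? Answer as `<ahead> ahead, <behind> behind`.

3 ahead, 2 behind

Reachable from 7929a5e: {7929a5e, a00287e, c47b714, e08a9b4}.
Reachable from 9a5150e: {4b8f5e8, 9a5150e, a00287e}.
Only in 7929a5e's history (ahead): {7929a5e, c47b714, e08a9b4} — 3.
Only in 9a5150e's history (behind): {4b8f5e8, 9a5150e} — 2.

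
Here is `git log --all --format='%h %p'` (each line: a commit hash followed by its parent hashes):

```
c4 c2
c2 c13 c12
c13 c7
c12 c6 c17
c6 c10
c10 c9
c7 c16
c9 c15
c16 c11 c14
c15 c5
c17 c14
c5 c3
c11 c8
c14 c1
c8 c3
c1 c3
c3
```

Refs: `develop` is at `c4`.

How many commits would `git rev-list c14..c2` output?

Reachable from c2: {c1, c10, c11, c12, c13, c14, c15, c16, c17, c2, c3, c5, c6, c7, c8, c9}.
Reachable from c14: {c1, c14, c3}.
In c2's history but not c14's: {c10, c11, c12, c13, c15, c16, c17, c2, c5, c6, c7, c8, c9} — 13 commits.

13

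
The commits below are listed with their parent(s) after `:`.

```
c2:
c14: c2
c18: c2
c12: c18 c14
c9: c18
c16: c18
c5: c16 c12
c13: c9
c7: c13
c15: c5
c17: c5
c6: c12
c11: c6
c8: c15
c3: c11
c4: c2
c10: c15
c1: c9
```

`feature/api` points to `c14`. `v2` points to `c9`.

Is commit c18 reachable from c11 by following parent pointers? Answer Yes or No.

Yes

Ancestors of c11 (commits reachable by following parents): {c11, c12, c14, c18, c2, c6}.
c18 is in that set, so it is an ancestor of c11.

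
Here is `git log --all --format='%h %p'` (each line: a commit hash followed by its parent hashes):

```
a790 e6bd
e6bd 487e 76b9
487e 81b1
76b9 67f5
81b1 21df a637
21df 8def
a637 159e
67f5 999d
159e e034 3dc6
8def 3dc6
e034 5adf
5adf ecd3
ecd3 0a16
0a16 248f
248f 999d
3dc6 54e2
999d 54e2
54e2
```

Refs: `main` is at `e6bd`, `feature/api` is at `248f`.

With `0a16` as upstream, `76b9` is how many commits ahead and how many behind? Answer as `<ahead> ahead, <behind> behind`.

Reachable from 76b9: {54e2, 67f5, 76b9, 999d}.
Reachable from 0a16: {0a16, 248f, 54e2, 999d}.
Only in 76b9's history (ahead): {67f5, 76b9} — 2.
Only in 0a16's history (behind): {0a16, 248f} — 2.

2 ahead, 2 behind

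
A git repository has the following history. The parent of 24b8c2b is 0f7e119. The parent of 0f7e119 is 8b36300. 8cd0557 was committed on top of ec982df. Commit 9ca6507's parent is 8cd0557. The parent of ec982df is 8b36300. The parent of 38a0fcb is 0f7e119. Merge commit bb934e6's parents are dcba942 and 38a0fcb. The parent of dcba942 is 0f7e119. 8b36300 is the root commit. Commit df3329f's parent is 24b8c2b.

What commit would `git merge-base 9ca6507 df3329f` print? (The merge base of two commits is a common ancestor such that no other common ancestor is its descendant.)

8b36300

Ancestors of 9ca6507: {8b36300, 8cd0557, 9ca6507, ec982df}.
Ancestors of df3329f: {0f7e119, 24b8c2b, 8b36300, df3329f}.
Common ancestors: {8b36300}.
The only common ancestor is 8b36300, so it is the merge base.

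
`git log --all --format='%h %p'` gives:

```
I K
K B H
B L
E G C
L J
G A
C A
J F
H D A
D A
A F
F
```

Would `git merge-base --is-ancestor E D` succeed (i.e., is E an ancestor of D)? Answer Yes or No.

Ancestors of D: {A, D, F}.
E is not in that set, so it is not an ancestor of D.

No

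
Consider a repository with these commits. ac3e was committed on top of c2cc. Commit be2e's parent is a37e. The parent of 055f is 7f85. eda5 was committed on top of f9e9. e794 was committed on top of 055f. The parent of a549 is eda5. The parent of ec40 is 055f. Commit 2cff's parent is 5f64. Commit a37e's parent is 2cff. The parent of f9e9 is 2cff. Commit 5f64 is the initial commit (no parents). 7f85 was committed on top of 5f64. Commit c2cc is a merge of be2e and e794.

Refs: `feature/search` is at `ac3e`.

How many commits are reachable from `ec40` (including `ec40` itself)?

Walking parent pointers from ec40: reachable set = {055f, 5f64, 7f85, ec40}.
That is 4 commits.

4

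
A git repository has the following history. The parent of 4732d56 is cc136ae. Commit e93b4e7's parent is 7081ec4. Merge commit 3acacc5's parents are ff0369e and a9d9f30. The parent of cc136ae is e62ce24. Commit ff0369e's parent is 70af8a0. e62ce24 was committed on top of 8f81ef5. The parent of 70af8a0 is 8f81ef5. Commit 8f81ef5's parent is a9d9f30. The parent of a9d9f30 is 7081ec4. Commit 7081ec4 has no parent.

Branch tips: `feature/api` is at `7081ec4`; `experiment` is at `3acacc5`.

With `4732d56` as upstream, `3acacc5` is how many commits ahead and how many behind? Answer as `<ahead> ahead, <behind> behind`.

Reachable from 3acacc5: {3acacc5, 7081ec4, 70af8a0, 8f81ef5, a9d9f30, ff0369e}.
Reachable from 4732d56: {4732d56, 7081ec4, 8f81ef5, a9d9f30, cc136ae, e62ce24}.
Only in 3acacc5's history (ahead): {3acacc5, 70af8a0, ff0369e} — 3.
Only in 4732d56's history (behind): {4732d56, cc136ae, e62ce24} — 3.

3 ahead, 3 behind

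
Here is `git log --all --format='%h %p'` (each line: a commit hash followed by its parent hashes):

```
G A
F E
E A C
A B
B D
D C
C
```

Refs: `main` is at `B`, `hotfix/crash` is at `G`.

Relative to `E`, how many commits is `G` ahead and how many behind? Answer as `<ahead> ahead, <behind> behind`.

1 ahead, 1 behind

Reachable from G: {A, B, C, D, G}.
Reachable from E: {A, B, C, D, E}.
Only in G's history (ahead): {G} — 1.
Only in E's history (behind): {E} — 1.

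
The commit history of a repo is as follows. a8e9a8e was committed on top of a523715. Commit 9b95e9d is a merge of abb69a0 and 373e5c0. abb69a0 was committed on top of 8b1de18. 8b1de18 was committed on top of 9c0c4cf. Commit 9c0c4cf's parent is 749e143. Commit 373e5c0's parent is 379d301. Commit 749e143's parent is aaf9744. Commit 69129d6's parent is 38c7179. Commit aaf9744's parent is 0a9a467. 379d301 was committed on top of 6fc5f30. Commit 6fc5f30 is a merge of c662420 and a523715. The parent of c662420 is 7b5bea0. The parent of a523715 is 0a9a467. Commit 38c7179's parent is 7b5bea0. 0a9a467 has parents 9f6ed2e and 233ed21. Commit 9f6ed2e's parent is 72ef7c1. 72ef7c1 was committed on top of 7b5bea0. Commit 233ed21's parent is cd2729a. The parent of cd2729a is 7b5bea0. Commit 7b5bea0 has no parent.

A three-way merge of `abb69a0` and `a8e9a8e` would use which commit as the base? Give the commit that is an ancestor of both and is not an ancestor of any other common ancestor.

0a9a467

Ancestors of abb69a0: {0a9a467, 233ed21, 72ef7c1, 749e143, 7b5bea0, 8b1de18, 9c0c4cf, 9f6ed2e, aaf9744, abb69a0, cd2729a}.
Ancestors of a8e9a8e: {0a9a467, 233ed21, 72ef7c1, 7b5bea0, 9f6ed2e, a523715, a8e9a8e, cd2729a}.
Common ancestors: {0a9a467, 233ed21, 72ef7c1, 7b5bea0, 9f6ed2e, cd2729a}.
Among these, 0a9a467 is not an ancestor of any other common ancestor — it is the merge base.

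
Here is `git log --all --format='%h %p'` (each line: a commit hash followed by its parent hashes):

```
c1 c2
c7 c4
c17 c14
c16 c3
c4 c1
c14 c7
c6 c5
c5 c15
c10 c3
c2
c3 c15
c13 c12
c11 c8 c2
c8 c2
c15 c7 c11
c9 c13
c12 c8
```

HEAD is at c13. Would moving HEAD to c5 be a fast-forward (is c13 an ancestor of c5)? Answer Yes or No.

A fast-forward from c13 to c5 is possible iff c13 is an ancestor of c5.
Ancestors of c5: {c1, c11, c15, c2, c4, c5, c7, c8}.
c13 is not among them, so fast-forward is not possible.

No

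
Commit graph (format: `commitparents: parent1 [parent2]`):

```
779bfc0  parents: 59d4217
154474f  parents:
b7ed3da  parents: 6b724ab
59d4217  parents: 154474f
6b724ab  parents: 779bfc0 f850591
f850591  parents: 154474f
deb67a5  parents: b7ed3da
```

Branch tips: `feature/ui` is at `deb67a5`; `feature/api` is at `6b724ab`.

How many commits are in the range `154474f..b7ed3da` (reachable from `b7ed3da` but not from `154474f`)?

5

Reachable from b7ed3da: {154474f, 59d4217, 6b724ab, 779bfc0, b7ed3da, f850591}.
Reachable from 154474f: {154474f}.
In b7ed3da's history but not 154474f's: {59d4217, 6b724ab, 779bfc0, b7ed3da, f850591} — 5 commits.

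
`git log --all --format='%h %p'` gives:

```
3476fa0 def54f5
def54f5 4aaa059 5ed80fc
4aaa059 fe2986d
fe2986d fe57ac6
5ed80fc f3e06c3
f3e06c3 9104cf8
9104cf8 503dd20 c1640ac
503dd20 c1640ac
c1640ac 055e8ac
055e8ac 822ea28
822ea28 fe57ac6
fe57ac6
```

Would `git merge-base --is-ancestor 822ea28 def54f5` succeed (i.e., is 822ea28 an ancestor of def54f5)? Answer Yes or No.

Yes

Ancestors of def54f5 (commits reachable by following parents): {055e8ac, 4aaa059, 503dd20, 5ed80fc, 822ea28, 9104cf8, c1640ac, def54f5, f3e06c3, fe2986d, fe57ac6}.
822ea28 is in that set, so it is an ancestor of def54f5.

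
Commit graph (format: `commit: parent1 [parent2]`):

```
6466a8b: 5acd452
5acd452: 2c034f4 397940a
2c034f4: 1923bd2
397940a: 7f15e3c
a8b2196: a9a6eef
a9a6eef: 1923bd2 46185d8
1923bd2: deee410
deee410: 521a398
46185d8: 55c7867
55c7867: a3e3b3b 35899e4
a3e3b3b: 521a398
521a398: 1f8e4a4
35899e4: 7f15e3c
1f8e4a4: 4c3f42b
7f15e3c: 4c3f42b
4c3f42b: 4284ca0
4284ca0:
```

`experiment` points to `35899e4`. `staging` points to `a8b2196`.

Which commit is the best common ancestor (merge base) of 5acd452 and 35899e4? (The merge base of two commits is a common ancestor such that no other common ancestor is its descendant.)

Ancestors of 5acd452: {1923bd2, 1f8e4a4, 2c034f4, 397940a, 4284ca0, 4c3f42b, 521a398, 5acd452, 7f15e3c, deee410}.
Ancestors of 35899e4: {35899e4, 4284ca0, 4c3f42b, 7f15e3c}.
Common ancestors: {4284ca0, 4c3f42b, 7f15e3c}.
Among these, 7f15e3c is not an ancestor of any other common ancestor — it is the merge base.

7f15e3c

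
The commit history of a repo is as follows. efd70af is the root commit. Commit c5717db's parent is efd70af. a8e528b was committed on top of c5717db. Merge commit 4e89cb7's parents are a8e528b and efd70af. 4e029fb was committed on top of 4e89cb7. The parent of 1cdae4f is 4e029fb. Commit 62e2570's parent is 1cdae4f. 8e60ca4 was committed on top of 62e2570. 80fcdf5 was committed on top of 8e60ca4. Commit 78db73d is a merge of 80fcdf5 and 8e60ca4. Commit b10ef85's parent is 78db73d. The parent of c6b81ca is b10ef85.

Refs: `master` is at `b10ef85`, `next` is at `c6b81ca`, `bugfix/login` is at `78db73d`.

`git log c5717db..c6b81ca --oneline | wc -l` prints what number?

10

Reachable from c6b81ca: {1cdae4f, 4e029fb, 4e89cb7, 62e2570, 78db73d, 80fcdf5, 8e60ca4, a8e528b, b10ef85, c5717db, c6b81ca, efd70af}.
Reachable from c5717db: {c5717db, efd70af}.
In c6b81ca's history but not c5717db's: {1cdae4f, 4e029fb, 4e89cb7, 62e2570, 78db73d, 80fcdf5, 8e60ca4, a8e528b, b10ef85, c6b81ca} — 10 commits.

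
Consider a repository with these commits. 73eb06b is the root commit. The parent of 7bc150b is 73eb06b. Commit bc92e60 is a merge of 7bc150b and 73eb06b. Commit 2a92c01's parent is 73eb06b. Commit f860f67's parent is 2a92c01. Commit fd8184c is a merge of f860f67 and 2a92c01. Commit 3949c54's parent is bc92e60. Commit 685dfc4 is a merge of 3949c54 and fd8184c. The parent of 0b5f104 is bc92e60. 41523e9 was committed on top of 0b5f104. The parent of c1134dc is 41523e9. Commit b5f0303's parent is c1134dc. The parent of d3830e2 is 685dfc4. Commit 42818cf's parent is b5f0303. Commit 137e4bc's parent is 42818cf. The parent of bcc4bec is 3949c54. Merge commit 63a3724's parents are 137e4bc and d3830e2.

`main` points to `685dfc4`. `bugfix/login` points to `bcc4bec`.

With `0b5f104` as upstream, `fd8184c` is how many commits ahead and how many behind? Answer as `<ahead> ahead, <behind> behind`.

3 ahead, 3 behind

Reachable from fd8184c: {2a92c01, 73eb06b, f860f67, fd8184c}.
Reachable from 0b5f104: {0b5f104, 73eb06b, 7bc150b, bc92e60}.
Only in fd8184c's history (ahead): {2a92c01, f860f67, fd8184c} — 3.
Only in 0b5f104's history (behind): {0b5f104, 7bc150b, bc92e60} — 3.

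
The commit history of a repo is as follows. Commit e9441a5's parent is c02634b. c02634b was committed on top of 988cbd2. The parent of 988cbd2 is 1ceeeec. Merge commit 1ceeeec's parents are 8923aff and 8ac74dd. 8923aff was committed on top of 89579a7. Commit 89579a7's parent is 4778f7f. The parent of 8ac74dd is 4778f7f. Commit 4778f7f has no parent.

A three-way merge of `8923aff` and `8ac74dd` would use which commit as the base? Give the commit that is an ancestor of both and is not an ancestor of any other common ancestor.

4778f7f

Ancestors of 8923aff: {4778f7f, 8923aff, 89579a7}.
Ancestors of 8ac74dd: {4778f7f, 8ac74dd}.
Common ancestors: {4778f7f}.
The only common ancestor is 4778f7f, so it is the merge base.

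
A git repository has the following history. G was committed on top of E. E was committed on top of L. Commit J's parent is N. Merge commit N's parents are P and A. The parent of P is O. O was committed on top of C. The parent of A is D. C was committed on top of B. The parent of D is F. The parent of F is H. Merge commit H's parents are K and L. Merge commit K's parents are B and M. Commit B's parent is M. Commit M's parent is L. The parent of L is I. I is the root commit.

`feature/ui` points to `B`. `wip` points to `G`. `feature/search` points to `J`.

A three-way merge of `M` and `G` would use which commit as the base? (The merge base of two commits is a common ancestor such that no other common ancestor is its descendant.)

Ancestors of M: {I, L, M}.
Ancestors of G: {E, G, I, L}.
Common ancestors: {I, L}.
Among these, L is not an ancestor of any other common ancestor — it is the merge base.

L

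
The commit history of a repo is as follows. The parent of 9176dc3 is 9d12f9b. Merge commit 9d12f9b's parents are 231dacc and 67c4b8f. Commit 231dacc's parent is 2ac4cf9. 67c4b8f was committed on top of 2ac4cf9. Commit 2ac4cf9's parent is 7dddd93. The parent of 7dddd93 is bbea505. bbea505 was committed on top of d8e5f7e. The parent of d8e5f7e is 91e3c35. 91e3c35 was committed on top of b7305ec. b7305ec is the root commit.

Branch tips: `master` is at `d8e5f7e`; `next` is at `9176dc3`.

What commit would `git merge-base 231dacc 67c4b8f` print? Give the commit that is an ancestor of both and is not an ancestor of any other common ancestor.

Ancestors of 231dacc: {231dacc, 2ac4cf9, 7dddd93, 91e3c35, b7305ec, bbea505, d8e5f7e}.
Ancestors of 67c4b8f: {2ac4cf9, 67c4b8f, 7dddd93, 91e3c35, b7305ec, bbea505, d8e5f7e}.
Common ancestors: {2ac4cf9, 7dddd93, 91e3c35, b7305ec, bbea505, d8e5f7e}.
Among these, 2ac4cf9 is not an ancestor of any other common ancestor — it is the merge base.

2ac4cf9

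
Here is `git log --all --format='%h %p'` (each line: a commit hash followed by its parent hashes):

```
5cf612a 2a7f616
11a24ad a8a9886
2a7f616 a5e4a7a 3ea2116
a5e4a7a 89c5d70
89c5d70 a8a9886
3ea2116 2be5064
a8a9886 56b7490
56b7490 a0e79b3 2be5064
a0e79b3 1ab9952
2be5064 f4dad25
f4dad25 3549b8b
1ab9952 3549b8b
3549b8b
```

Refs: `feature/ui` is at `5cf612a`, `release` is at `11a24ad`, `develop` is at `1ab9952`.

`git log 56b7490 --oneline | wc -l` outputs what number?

Walking parent pointers from 56b7490: reachable set = {1ab9952, 2be5064, 3549b8b, 56b7490, a0e79b3, f4dad25}.
That is 6 commits.

6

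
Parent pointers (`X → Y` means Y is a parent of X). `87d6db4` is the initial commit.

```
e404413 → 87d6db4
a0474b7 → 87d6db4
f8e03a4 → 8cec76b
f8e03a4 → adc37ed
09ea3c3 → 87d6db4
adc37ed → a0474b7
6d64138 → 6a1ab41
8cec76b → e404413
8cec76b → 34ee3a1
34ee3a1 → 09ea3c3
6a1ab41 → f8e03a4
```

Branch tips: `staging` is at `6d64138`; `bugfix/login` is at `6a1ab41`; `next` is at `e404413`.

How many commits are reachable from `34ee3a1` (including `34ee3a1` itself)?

3

Walking parent pointers from 34ee3a1: reachable set = {09ea3c3, 34ee3a1, 87d6db4}.
That is 3 commits.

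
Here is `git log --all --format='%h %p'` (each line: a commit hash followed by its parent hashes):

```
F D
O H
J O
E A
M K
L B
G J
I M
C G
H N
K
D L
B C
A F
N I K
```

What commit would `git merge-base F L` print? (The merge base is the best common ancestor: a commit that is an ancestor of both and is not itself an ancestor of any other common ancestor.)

L

Ancestors of F: {B, C, D, F, G, H, I, J, K, L, M, N, O}.
Ancestors of L: {B, C, G, H, I, J, K, L, M, N, O}.
Common ancestors: {B, C, G, H, I, J, K, L, M, N, O}.
Among these, L is not an ancestor of any other common ancestor — it is the merge base.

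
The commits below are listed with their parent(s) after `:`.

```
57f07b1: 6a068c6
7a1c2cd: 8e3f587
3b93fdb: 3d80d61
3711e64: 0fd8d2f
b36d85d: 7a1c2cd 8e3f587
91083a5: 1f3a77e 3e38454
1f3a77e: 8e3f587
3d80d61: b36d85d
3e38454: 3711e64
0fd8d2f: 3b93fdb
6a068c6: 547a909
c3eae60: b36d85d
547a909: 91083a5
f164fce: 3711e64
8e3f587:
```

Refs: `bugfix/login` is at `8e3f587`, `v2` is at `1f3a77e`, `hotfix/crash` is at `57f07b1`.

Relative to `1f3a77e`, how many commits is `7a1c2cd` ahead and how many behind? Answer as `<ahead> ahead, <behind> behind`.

Reachable from 7a1c2cd: {7a1c2cd, 8e3f587}.
Reachable from 1f3a77e: {1f3a77e, 8e3f587}.
Only in 7a1c2cd's history (ahead): {7a1c2cd} — 1.
Only in 1f3a77e's history (behind): {1f3a77e} — 1.

1 ahead, 1 behind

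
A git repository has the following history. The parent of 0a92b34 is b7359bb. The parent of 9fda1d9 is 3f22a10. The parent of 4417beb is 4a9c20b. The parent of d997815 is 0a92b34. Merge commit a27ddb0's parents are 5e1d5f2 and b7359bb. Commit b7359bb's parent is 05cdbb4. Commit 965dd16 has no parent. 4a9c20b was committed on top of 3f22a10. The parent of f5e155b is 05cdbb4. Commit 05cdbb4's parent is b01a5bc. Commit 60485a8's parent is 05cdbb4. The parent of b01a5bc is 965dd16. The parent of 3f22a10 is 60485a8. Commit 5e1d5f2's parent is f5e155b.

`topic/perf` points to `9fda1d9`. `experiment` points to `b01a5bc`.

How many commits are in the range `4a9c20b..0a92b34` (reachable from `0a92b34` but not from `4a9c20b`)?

Reachable from 0a92b34: {05cdbb4, 0a92b34, 965dd16, b01a5bc, b7359bb}.
Reachable from 4a9c20b: {05cdbb4, 3f22a10, 4a9c20b, 60485a8, 965dd16, b01a5bc}.
In 0a92b34's history but not 4a9c20b's: {0a92b34, b7359bb} — 2 commits.

2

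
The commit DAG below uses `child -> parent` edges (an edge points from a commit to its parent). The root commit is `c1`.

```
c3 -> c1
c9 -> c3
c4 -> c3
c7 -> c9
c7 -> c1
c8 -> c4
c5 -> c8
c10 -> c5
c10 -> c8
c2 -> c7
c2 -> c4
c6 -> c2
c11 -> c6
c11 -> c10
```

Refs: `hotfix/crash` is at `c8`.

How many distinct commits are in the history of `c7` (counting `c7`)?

Walking parent pointers from c7: reachable set = {c1, c3, c7, c9}.
That is 4 commits.

4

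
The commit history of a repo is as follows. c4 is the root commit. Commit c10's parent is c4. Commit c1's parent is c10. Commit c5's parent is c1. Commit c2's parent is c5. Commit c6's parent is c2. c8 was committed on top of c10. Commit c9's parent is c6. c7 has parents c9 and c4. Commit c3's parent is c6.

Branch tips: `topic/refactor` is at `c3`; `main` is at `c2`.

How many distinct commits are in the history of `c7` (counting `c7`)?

8

Walking parent pointers from c7: reachable set = {c1, c10, c2, c4, c5, c6, c7, c9}.
That is 8 commits.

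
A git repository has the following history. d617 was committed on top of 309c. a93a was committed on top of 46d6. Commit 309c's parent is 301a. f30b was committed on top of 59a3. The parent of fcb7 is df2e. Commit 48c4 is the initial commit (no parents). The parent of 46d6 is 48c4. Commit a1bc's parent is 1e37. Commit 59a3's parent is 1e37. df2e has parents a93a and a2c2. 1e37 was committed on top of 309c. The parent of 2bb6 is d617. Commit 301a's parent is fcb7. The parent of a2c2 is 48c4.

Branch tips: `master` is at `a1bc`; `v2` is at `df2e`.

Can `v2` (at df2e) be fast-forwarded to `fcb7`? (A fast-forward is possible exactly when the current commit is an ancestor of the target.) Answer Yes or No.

Yes

A fast-forward from df2e to fcb7 is possible iff df2e is an ancestor of fcb7.
Ancestors of fcb7: {46d6, 48c4, a2c2, a93a, df2e, fcb7}.
df2e is among them, so fast-forward is possible.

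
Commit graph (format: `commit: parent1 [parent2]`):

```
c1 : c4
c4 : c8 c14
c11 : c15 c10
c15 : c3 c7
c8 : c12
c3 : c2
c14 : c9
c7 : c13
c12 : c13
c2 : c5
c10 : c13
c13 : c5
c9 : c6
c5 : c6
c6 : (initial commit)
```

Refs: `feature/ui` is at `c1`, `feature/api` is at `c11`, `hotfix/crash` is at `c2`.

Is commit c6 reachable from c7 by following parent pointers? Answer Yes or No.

Yes

Ancestors of c7 (commits reachable by following parents): {c13, c5, c6, c7}.
c6 is in that set, so it is an ancestor of c7.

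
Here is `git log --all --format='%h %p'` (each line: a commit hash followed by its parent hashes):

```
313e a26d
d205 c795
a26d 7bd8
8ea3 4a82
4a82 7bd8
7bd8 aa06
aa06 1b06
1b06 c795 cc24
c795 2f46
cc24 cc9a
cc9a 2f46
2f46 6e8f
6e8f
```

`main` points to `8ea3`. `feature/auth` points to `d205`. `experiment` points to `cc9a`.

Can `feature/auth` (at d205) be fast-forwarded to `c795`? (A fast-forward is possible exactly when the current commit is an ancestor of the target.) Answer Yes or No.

No

A fast-forward from d205 to c795 is possible iff d205 is an ancestor of c795.
Ancestors of c795: {2f46, 6e8f, c795}.
d205 is not among them, so fast-forward is not possible.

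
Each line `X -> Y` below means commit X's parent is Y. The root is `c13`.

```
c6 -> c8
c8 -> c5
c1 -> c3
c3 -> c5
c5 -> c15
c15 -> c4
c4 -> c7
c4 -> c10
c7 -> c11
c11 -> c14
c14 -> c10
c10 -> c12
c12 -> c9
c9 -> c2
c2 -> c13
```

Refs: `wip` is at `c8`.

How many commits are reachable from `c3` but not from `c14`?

Reachable from c3: {c10, c11, c12, c13, c14, c15, c2, c3, c4, c5, c7, c9}.
Reachable from c14: {c10, c12, c13, c14, c2, c9}.
In c3's history but not c14's: {c11, c15, c3, c4, c5, c7} — 6 commits.

6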